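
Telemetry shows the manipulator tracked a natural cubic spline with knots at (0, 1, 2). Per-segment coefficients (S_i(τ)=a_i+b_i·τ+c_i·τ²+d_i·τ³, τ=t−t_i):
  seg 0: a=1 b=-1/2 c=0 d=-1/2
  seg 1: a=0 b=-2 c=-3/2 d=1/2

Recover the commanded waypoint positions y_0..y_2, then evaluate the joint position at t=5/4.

y_0 = S_0(0) = a_0 = 1
y_1 = S_1(0) = a_1 = 0
y_2 = S_1(1) = -3
t_q=5/4 is in segment 1 (τ=1/4); S_1(τ)=-75/128

y_0=1 y_1=0 y_2=-3
S(5/4) = -75/128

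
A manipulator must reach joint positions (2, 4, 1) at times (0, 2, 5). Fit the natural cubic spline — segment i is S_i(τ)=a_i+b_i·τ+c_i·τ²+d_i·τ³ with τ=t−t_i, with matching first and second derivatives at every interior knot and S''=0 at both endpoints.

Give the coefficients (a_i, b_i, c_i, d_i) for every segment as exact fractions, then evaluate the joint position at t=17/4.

  seg 0: a=2 b=7/5 c=0 d=-1/10
  seg 1: a=4 b=1/5 c=-3/5 d=1/15
S(17/4) = 139/64

Δ: Δ0=1, Δ1=-1
row 1: diag=10, rhs=-12; c'=3/10, d'=-6/5
back: M1=-6/5
M: M0=0, M1=-6/5, M2=0
seg 0: a=2, c=M0/2=0, d=(M1−M0)/(6·2)=-1/10, b=Δ0−h0·(2M0+M1)/6=7/5
seg 1: a=4, c=M1/2=-3/5, d=(M2−M1)/(6·3)=1/15, b=Δ1−h1·(2M1+M2)/6=1/5
t_q=17/4 → seg 1, τ=9/4; S=4+1/5·τ+-3/5·τ²+1/15·τ³=139/64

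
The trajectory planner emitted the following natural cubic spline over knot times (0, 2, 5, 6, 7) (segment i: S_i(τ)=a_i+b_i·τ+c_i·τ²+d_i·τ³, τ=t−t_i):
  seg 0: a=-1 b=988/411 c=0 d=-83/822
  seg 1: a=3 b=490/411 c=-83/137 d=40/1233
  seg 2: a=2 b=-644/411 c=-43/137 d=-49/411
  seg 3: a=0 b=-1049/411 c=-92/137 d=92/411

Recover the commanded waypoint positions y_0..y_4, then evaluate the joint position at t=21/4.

y_0 = S_0(0) = a_0 = -1
y_1 = S_1(0) = a_1 = 3
y_2 = S_2(0) = a_2 = 2
y_3 = S_3(0) = a_3 = 0
y_4 = S_3(1) = -3
t_q=21/4 is in segment 2 (τ=1/4); S_2(τ)=13913/8768

y_0=-1 y_1=3 y_2=2 y_3=0 y_4=-3
S(21/4) = 13913/8768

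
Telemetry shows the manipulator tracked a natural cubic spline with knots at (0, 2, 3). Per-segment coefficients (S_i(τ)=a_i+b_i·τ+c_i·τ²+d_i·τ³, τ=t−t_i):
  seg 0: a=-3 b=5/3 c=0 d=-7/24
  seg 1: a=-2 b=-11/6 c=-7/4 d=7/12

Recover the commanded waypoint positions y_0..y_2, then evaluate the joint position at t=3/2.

y_0=-3 y_1=-2 y_2=-5
S(3/2) = -95/64

y_0 = S_0(0) = a_0 = -3
y_1 = S_1(0) = a_1 = -2
y_2 = S_1(1) = -5
t_q=3/2 is in segment 0 (τ=3/2); S_0(τ)=-95/64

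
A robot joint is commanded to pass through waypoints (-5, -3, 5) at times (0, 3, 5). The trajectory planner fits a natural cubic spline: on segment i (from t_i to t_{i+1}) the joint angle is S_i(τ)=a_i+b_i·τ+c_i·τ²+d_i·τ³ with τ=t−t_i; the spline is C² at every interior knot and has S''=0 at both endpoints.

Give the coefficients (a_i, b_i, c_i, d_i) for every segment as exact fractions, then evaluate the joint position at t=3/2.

Δ: Δ0=2/3, Δ1=4
row 1: diag=10, rhs=20; c'=1/5, d'=2
back: M1=2
M: M0=0, M1=2, M2=0
seg 0: a=-5, c=M0/2=0, d=(M1−M0)/(6·3)=1/9, b=Δ0−h0·(2M0+M1)/6=-1/3
seg 1: a=-3, c=M1/2=1, d=(M2−M1)/(6·2)=-1/6, b=Δ1−h1·(2M1+M2)/6=8/3
t_q=3/2 → seg 0, τ=3/2; S=-5+-1/3·τ+0·τ²+1/9·τ³=-41/8

  seg 0: a=-5 b=-1/3 c=0 d=1/9
  seg 1: a=-3 b=8/3 c=1 d=-1/6
S(3/2) = -41/8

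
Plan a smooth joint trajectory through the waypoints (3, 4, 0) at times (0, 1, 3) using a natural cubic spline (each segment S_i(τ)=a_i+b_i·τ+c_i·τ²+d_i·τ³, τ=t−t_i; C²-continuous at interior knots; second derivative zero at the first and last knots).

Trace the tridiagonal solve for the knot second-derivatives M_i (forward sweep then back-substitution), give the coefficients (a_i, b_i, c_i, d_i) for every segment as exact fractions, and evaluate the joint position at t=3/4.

Δ: Δ0=1, Δ1=-2
row 1: diag=6, rhs=-18; c'=1/3, d'=-3
back: M1=-3
M: M0=0, M1=-3, M2=0
seg 0: a=3, c=M0/2=0, d=(M1−M0)/(6·1)=-1/2, b=Δ0−h0·(2M0+M1)/6=3/2
seg 1: a=4, c=M1/2=-3/2, d=(M2−M1)/(6·2)=1/4, b=Δ1−h1·(2M1+M2)/6=0
t_q=3/4 → seg 0, τ=3/4; S=3+3/2·τ+0·τ²+-1/2·τ³=501/128

  seg 0: a=3 b=3/2 c=0 d=-1/2
  seg 1: a=4 b=0 c=-3/2 d=1/4
S(3/4) = 501/128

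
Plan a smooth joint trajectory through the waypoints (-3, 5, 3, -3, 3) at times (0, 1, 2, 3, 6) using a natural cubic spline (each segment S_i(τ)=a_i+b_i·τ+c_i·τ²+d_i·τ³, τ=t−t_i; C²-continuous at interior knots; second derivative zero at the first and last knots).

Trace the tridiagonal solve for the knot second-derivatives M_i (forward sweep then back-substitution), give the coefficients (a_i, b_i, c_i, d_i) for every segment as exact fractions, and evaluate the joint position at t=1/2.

Δ: Δ0=8, Δ1=-2, Δ2=-6, Δ3=2
row 1: diag=4, rhs=-60; c'=1/4, d'=-15
row 2: denom=4−1·1/4=15/4; d'=(-24−1·-15)/(15/4)=-12/5
row 3: denom=8−1·4/15=116/15; d'=(48−1·-12/5)/(116/15)=189/29
back: M3=189/29
back: M2=-12/5−4/15·189/29=-120/29
back: M1=-15−1/4·-120/29=-405/29
M: M0=0, M1=-405/29, M2=-120/29, M3=189/29, M4=0
seg 0: a=-3, c=M0/2=0, d=(M1−M0)/(6·1)=-135/58, b=Δ0−h0·(2M0+M1)/6=599/58
seg 1: a=5, c=M1/2=-405/58, d=(M2−M1)/(6·1)=95/58, b=Δ1−h1·(2M1+M2)/6=97/29
seg 2: a=3, c=M2/2=-60/29, d=(M3−M2)/(6·1)=103/58, b=Δ2−h2·(2M2+M3)/6=-331/58
seg 3: a=-3, c=M3/2=189/58, d=(M4−M3)/(6·3)=-21/58, b=Δ3−h3·(2M3+M4)/6=-131/29
t_q=1/2 → seg 0, τ=1/2; S=-3+599/58·τ+0·τ²+-135/58·τ³=869/464

  seg 0: a=-3 b=599/58 c=0 d=-135/58
  seg 1: a=5 b=97/29 c=-405/58 d=95/58
  seg 2: a=3 b=-331/58 c=-60/29 d=103/58
  seg 3: a=-3 b=-131/29 c=189/58 d=-21/58
S(1/2) = 869/464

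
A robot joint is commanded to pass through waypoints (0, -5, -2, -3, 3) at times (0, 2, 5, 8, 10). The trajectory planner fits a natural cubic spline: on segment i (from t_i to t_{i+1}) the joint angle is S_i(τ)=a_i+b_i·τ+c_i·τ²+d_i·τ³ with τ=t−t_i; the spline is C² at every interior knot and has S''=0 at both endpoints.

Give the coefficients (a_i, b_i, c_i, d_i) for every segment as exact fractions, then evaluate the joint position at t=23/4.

Δ: Δ0=-5/2, Δ1=1, Δ2=-1/3, Δ3=3
row 1: diag=10, rhs=21; c'=3/10, d'=21/10
row 2: denom=12−3·3/10=111/10; d'=(-8−3·21/10)/(111/10)=-143/111
row 3: denom=10−3·10/37=340/37; d'=(20−3·-143/111)/(340/37)=883/340
back: M3=883/340
back: M2=-143/111−10/37·883/340=-203/102
back: M1=21/10−3/10·-203/102=917/340
M: M0=0, M1=917/340, M2=-203/102, M3=883/340, M4=0
seg 0: a=0, c=M0/2=0, d=(M1−M0)/(6·2)=917/4080, b=Δ0−h0·(2M0+M1)/6=-3467/1020
seg 1: a=-5, c=M1/2=917/680, d=(M2−M1)/(6·3)=-4781/18360, b=Δ1−h1·(2M1+M2)/6=-179/255
seg 2: a=-2, c=M2/2=-203/204, d=(M3−M2)/(6·3)=4679/18360, b=Δ2−h2·(2M2+M3)/6=43/120
seg 3: a=-3, c=M3/2=883/680, d=(M4−M3)/(6·2)=-883/4080, b=Δ3−h3·(2M3+M4)/6=647/510
t_q=23/4 → seg 2, τ=3/4; S=-2+43/120·τ+-203/204·τ²+4679/18360·τ³=-19005/8704

  seg 0: a=0 b=-3467/1020 c=0 d=917/4080
  seg 1: a=-5 b=-179/255 c=917/680 d=-4781/18360
  seg 2: a=-2 b=43/120 c=-203/204 d=4679/18360
  seg 3: a=-3 b=647/510 c=883/680 d=-883/4080
S(23/4) = -19005/8704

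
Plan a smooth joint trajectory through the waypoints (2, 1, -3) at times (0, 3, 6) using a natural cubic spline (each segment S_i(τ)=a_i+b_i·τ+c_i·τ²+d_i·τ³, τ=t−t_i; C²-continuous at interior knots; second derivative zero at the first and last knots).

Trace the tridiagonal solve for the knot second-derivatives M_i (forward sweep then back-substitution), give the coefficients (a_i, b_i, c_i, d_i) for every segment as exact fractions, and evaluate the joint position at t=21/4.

Δ: Δ0=-1/3, Δ1=-4/3
row 1: diag=12, rhs=-6; c'=1/4, d'=-1/2
back: M1=-1/2
M: M0=0, M1=-1/2, M2=0
seg 0: a=2, c=M0/2=0, d=(M1−M0)/(6·3)=-1/36, b=Δ0−h0·(2M0+M1)/6=-1/12
seg 1: a=1, c=M1/2=-1/4, d=(M2−M1)/(6·3)=1/36, b=Δ1−h1·(2M1+M2)/6=-5/6
t_q=21/4 → seg 1, τ=9/4; S=1+-5/6·τ+-1/4·τ²+1/36·τ³=-467/256

  seg 0: a=2 b=-1/12 c=0 d=-1/36
  seg 1: a=1 b=-5/6 c=-1/4 d=1/36
S(21/4) = -467/256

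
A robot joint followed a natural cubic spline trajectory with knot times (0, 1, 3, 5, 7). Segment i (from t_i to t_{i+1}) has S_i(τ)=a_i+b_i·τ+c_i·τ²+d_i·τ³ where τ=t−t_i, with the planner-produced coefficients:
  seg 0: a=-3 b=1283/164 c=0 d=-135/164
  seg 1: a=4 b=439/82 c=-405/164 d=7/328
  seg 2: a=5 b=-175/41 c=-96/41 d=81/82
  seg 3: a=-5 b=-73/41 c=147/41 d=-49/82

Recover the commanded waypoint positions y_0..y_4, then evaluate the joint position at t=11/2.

y_0 = S_0(0) = a_0 = -3
y_1 = S_1(0) = a_1 = 4
y_2 = S_2(0) = a_2 = 5
y_3 = S_3(0) = a_3 = -5
y_4 = S_3(2) = 1
t_q=11/2 is in segment 3 (τ=1/2); S_3(τ)=-3325/656

y_0=-3 y_1=4 y_2=5 y_3=-5 y_4=1
S(11/2) = -3325/656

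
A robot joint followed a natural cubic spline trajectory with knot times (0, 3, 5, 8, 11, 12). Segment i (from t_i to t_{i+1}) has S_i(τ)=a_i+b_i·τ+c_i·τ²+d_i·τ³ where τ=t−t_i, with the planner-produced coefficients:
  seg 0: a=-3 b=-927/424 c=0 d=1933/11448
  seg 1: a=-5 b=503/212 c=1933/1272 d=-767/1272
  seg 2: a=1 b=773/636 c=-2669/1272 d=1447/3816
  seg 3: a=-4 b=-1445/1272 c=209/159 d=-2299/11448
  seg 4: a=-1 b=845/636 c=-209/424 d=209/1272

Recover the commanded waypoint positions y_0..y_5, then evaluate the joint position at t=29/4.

y_0 = S_0(0) = a_0 = -3
y_1 = S_1(0) = a_1 = -5
y_2 = S_2(0) = a_2 = 1
y_3 = S_3(0) = a_3 = -4
y_4 = S_4(0) = a_4 = -1
y_5 = S_4(1) = 0
t_q=29/4 is in segment 2 (τ=9/4); S_2(τ)=-69701/27136

y_0=-3 y_1=-5 y_2=1 y_3=-4 y_4=-1 y_5=0
S(29/4) = -69701/27136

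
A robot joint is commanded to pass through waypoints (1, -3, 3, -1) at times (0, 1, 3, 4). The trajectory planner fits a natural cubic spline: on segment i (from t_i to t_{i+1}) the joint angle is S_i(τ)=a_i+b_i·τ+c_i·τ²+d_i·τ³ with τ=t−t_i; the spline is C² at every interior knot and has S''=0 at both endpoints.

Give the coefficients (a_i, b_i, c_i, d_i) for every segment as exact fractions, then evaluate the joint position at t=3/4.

  seg 0: a=1 b=-23/4 c=0 d=7/4
  seg 1: a=-3 b=-1/2 c=21/4 d=-7/4
  seg 2: a=3 b=-1/2 c=-21/4 d=7/4
S(3/4) = -659/256

Δ: Δ0=-4, Δ1=3, Δ2=-4
row 1: diag=6, rhs=42; c'=1/3, d'=7
row 2: denom=6−2·1/3=16/3; d'=(-42−2·7)/(16/3)=-21/2
back: M2=-21/2
back: M1=7−1/3·-21/2=21/2
M: M0=0, M1=21/2, M2=-21/2, M3=0
seg 0: a=1, c=M0/2=0, d=(M1−M0)/(6·1)=7/4, b=Δ0−h0·(2M0+M1)/6=-23/4
seg 1: a=-3, c=M1/2=21/4, d=(M2−M1)/(6·2)=-7/4, b=Δ1−h1·(2M1+M2)/6=-1/2
seg 2: a=3, c=M2/2=-21/4, d=(M3−M2)/(6·1)=7/4, b=Δ2−h2·(2M2+M3)/6=-1/2
t_q=3/4 → seg 0, τ=3/4; S=1+-23/4·τ+0·τ²+7/4·τ³=-659/256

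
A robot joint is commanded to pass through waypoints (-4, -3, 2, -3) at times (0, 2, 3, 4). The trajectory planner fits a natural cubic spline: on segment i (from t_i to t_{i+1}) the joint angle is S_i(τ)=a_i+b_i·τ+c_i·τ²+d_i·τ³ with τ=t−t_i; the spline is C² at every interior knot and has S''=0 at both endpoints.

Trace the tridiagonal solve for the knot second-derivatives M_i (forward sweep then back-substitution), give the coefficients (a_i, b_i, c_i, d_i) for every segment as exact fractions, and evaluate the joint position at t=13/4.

Δ: Δ0=1/2, Δ1=5, Δ2=-5
row 1: diag=6, rhs=27; c'=1/6, d'=9/2
row 2: denom=4−1·1/6=23/6; d'=(-60−1·9/2)/(23/6)=-387/23
back: M2=-387/23
back: M1=9/2−1/6·-387/23=168/23
M: M0=0, M1=168/23, M2=-387/23, M3=0
seg 0: a=-4, c=M0/2=0, d=(M1−M0)/(6·2)=14/23, b=Δ0−h0·(2M0+M1)/6=-89/46
seg 1: a=-3, c=M1/2=84/23, d=(M2−M1)/(6·1)=-185/46, b=Δ1−h1·(2M1+M2)/6=247/46
seg 2: a=2, c=M2/2=-387/46, d=(M3−M2)/(6·1)=129/46, b=Δ2−h2·(2M2+M3)/6=14/23
t_q=13/4 → seg 2, τ=1/4; S=2+14/23·τ+-387/46·τ²+129/46·τ³=4917/2944

  seg 0: a=-4 b=-89/46 c=0 d=14/23
  seg 1: a=-3 b=247/46 c=84/23 d=-185/46
  seg 2: a=2 b=14/23 c=-387/46 d=129/46
S(13/4) = 4917/2944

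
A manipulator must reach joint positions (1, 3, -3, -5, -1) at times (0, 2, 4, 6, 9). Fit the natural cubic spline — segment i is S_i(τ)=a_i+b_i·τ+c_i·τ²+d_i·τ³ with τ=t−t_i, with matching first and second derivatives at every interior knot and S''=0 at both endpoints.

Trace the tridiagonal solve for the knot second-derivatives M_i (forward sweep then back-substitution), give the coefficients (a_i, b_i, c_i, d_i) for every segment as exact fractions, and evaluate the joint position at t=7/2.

Δ: Δ0=1, Δ1=-3, Δ2=-1, Δ3=4/3
row 1: diag=8, rhs=-24; c'=1/4, d'=-3
row 2: denom=8−2·1/4=15/2; d'=(12−2·-3)/(15/2)=12/5
row 3: denom=10−2·4/15=142/15; d'=(14−2·12/5)/(142/15)=69/71
back: M3=69/71
back: M2=12/5−4/15·69/71=152/71
back: M1=-3−1/4·152/71=-251/71
M: M0=0, M1=-251/71, M2=152/71, M3=69/71, M4=0
seg 0: a=1, c=M0/2=0, d=(M1−M0)/(6·2)=-251/852, b=Δ0−h0·(2M0+M1)/6=464/213
seg 1: a=3, c=M1/2=-251/142, d=(M2−M1)/(6·2)=403/852, b=Δ1−h1·(2M1+M2)/6=-289/213
seg 2: a=-3, c=M2/2=76/71, d=(M3−M2)/(6·2)=-83/852, b=Δ2−h2·(2M2+M3)/6=-586/213
seg 3: a=-5, c=M3/2=69/142, d=(M4−M3)/(6·3)=-23/426, b=Δ3−h3·(2M3+M4)/6=77/213
t_q=7/2 → seg 1, τ=3/2; S=3+-289/213·τ+-251/142·τ²+403/852·τ³=-3217/2272

  seg 0: a=1 b=464/213 c=0 d=-251/852
  seg 1: a=3 b=-289/213 c=-251/142 d=403/852
  seg 2: a=-3 b=-586/213 c=76/71 d=-83/852
  seg 3: a=-5 b=77/213 c=69/142 d=-23/426
S(7/2) = -3217/2272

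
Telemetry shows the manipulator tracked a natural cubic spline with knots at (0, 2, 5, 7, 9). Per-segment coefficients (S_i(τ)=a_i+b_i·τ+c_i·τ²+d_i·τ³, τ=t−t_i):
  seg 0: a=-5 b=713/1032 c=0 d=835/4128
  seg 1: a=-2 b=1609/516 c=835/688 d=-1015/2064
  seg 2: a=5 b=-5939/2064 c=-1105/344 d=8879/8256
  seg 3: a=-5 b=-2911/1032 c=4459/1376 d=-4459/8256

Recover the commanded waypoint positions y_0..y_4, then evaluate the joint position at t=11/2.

y_0 = S_0(0) = a_0 = -5
y_1 = S_1(0) = a_1 = -2
y_2 = S_2(0) = a_2 = 5
y_3 = S_3(0) = a_3 = -5
y_4 = S_3(2) = -2
t_q=11/2 is in segment 2 (τ=1/2); S_2(τ)=63685/22016

y_0=-5 y_1=-2 y_2=5 y_3=-5 y_4=-2
S(11/2) = 63685/22016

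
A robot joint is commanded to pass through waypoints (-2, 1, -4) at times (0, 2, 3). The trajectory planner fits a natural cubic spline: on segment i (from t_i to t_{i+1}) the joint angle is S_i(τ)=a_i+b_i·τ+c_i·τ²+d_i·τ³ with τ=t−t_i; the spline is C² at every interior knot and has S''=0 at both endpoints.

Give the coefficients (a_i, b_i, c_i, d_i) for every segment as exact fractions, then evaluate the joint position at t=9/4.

  seg 0: a=-2 b=11/3 c=0 d=-13/24
  seg 1: a=1 b=-17/6 c=-13/4 d=13/12
S(9/4) = 27/256

Δ: Δ0=3/2, Δ1=-5
row 1: diag=6, rhs=-39; c'=1/6, d'=-13/2
back: M1=-13/2
M: M0=0, M1=-13/2, M2=0
seg 0: a=-2, c=M0/2=0, d=(M1−M0)/(6·2)=-13/24, b=Δ0−h0·(2M0+M1)/6=11/3
seg 1: a=1, c=M1/2=-13/4, d=(M2−M1)/(6·1)=13/12, b=Δ1−h1·(2M1+M2)/6=-17/6
t_q=9/4 → seg 1, τ=1/4; S=1+-17/6·τ+-13/4·τ²+13/12·τ³=27/256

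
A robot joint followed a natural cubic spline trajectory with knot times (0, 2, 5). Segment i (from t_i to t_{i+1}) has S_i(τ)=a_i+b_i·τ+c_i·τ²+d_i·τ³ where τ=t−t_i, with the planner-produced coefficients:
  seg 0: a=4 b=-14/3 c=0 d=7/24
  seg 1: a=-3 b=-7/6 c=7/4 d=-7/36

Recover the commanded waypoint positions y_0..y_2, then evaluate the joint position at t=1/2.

y_0=4 y_1=-3 y_2=4
S(1/2) = 109/64

y_0 = S_0(0) = a_0 = 4
y_1 = S_1(0) = a_1 = -3
y_2 = S_1(3) = 4
t_q=1/2 is in segment 0 (τ=1/2); S_0(τ)=109/64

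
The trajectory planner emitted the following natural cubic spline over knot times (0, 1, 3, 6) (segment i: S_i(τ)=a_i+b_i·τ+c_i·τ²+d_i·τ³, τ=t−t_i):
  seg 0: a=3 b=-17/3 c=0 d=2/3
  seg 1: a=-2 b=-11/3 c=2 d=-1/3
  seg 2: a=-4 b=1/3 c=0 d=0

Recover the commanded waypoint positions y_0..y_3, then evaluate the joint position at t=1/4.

y_0 = S_0(0) = a_0 = 3
y_1 = S_1(0) = a_1 = -2
y_2 = S_2(0) = a_2 = -4
y_3 = S_2(3) = -3
t_q=1/4 is in segment 0 (τ=1/4); S_0(τ)=51/32

y_0=3 y_1=-2 y_2=-4 y_3=-3
S(1/4) = 51/32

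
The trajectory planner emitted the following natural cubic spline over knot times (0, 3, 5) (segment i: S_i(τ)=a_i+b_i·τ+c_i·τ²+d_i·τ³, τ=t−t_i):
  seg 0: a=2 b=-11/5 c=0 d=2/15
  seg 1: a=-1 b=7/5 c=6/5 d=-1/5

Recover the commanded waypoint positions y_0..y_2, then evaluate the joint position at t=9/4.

y_0=2 y_1=-1 y_2=5
S(9/4) = -229/160

y_0 = S_0(0) = a_0 = 2
y_1 = S_1(0) = a_1 = -1
y_2 = S_1(2) = 5
t_q=9/4 is in segment 0 (τ=9/4); S_0(τ)=-229/160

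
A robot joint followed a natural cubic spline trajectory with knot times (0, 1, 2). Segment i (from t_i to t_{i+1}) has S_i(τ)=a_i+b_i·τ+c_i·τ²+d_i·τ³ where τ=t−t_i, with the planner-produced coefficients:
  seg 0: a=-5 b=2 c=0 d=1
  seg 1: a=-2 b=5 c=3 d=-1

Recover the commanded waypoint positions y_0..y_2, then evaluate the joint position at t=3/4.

y_0=-5 y_1=-2 y_2=5
S(3/4) = -197/64

y_0 = S_0(0) = a_0 = -5
y_1 = S_1(0) = a_1 = -2
y_2 = S_1(1) = 5
t_q=3/4 is in segment 0 (τ=3/4); S_0(τ)=-197/64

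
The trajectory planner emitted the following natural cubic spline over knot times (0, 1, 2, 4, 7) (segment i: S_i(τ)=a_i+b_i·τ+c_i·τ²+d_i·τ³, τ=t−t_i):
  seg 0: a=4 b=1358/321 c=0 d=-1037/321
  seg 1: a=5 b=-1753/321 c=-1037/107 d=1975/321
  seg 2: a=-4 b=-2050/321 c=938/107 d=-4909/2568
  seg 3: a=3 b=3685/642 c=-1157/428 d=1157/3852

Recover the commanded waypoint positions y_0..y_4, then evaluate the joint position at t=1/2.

y_0=4 y_1=5 y_2=-4 y_3=3 y_4=4
S(1/2) = 4889/856

y_0 = S_0(0) = a_0 = 4
y_1 = S_1(0) = a_1 = 5
y_2 = S_2(0) = a_2 = -4
y_3 = S_3(0) = a_3 = 3
y_4 = S_3(3) = 4
t_q=1/2 is in segment 0 (τ=1/2); S_0(τ)=4889/856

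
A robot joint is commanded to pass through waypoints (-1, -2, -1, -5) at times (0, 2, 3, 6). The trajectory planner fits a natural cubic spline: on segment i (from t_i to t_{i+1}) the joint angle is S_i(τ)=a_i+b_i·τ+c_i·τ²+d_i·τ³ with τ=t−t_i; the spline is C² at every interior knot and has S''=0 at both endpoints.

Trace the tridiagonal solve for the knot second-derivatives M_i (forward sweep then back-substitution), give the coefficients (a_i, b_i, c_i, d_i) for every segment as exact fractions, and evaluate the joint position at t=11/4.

Δ: Δ0=-1/2, Δ1=1, Δ2=-4/3
row 1: diag=6, rhs=9; c'=1/6, d'=3/2
row 2: denom=8−1·1/6=47/6; d'=(-14−1·3/2)/(47/6)=-93/47
back: M2=-93/47
back: M1=3/2−1/6·-93/47=86/47
M: M0=0, M1=86/47, M2=-93/47, M3=0
seg 0: a=-1, c=M0/2=0, d=(M1−M0)/(6·2)=43/282, b=Δ0−h0·(2M0+M1)/6=-313/282
seg 1: a=-2, c=M1/2=43/47, d=(M2−M1)/(6·1)=-179/282, b=Δ1−h1·(2M1+M2)/6=203/282
seg 2: a=-1, c=M2/2=-93/94, d=(M3−M2)/(6·3)=31/282, b=Δ2−h2·(2M2+M3)/6=91/141
t_q=11/4 → seg 1, τ=3/4; S=-2+203/282·τ+43/47·τ²+-179/282·τ³=-7299/6016

  seg 0: a=-1 b=-313/282 c=0 d=43/282
  seg 1: a=-2 b=203/282 c=43/47 d=-179/282
  seg 2: a=-1 b=91/141 c=-93/94 d=31/282
S(11/4) = -7299/6016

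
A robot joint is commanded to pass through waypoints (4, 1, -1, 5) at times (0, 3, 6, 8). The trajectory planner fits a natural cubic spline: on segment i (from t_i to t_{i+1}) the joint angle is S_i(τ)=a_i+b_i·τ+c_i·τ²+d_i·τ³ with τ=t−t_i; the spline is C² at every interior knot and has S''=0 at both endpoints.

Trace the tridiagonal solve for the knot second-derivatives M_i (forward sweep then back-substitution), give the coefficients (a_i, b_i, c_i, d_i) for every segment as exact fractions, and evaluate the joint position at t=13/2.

Δ: Δ0=-1, Δ1=-2/3, Δ2=3
row 1: diag=12, rhs=2; c'=1/4, d'=1/6
row 2: denom=10−3·1/4=37/4; d'=(22−3·1/6)/(37/4)=86/37
back: M2=86/37
back: M1=1/6−1/4·86/37=-46/111
M: M0=0, M1=-46/111, M2=86/37, M3=0
seg 0: a=4, c=M0/2=0, d=(M1−M0)/(6·3)=-23/999, b=Δ0−h0·(2M0+M1)/6=-88/111
seg 1: a=1, c=M1/2=-23/111, d=(M2−M1)/(6·3)=152/999, b=Δ1−h1·(2M1+M2)/6=-157/111
seg 2: a=-1, c=M2/2=43/37, d=(M3−M2)/(6·2)=-43/222, b=Δ2−h2·(2M2+M3)/6=161/111
t_q=13/2 → seg 2, τ=1/2; S=-1+161/111·τ+43/37·τ²+-43/222·τ³=-5/592

  seg 0: a=4 b=-88/111 c=0 d=-23/999
  seg 1: a=1 b=-157/111 c=-23/111 d=152/999
  seg 2: a=-1 b=161/111 c=43/37 d=-43/222
S(13/2) = -5/592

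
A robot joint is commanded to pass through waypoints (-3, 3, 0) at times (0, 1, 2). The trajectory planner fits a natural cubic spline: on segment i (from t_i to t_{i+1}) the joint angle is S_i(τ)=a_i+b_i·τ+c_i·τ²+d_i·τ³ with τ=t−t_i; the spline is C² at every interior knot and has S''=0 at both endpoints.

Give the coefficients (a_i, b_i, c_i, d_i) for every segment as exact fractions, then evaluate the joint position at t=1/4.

Δ: Δ0=6, Δ1=-3
row 1: diag=4, rhs=-54; c'=1/4, d'=-27/2
back: M1=-27/2
M: M0=0, M1=-27/2, M2=0
seg 0: a=-3, c=M0/2=0, d=(M1−M0)/(6·1)=-9/4, b=Δ0−h0·(2M0+M1)/6=33/4
seg 1: a=3, c=M1/2=-27/4, d=(M2−M1)/(6·1)=9/4, b=Δ1−h1·(2M1+M2)/6=3/2
t_q=1/4 → seg 0, τ=1/4; S=-3+33/4·τ+0·τ²+-9/4·τ³=-249/256

  seg 0: a=-3 b=33/4 c=0 d=-9/4
  seg 1: a=3 b=3/2 c=-27/4 d=9/4
S(1/4) = -249/256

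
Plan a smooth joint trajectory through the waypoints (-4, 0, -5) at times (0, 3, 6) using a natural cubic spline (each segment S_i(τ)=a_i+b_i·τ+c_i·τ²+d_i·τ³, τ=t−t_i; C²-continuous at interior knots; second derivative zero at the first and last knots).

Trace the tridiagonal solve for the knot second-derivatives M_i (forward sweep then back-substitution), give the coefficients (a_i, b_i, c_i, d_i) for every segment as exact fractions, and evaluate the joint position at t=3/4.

  seg 0: a=-4 b=25/12 c=0 d=-1/12
  seg 1: a=0 b=-1/6 c=-3/4 d=1/12
S(3/4) = -633/256

Δ: Δ0=4/3, Δ1=-5/3
row 1: diag=12, rhs=-18; c'=1/4, d'=-3/2
back: M1=-3/2
M: M0=0, M1=-3/2, M2=0
seg 0: a=-4, c=M0/2=0, d=(M1−M0)/(6·3)=-1/12, b=Δ0−h0·(2M0+M1)/6=25/12
seg 1: a=0, c=M1/2=-3/4, d=(M2−M1)/(6·3)=1/12, b=Δ1−h1·(2M1+M2)/6=-1/6
t_q=3/4 → seg 0, τ=3/4; S=-4+25/12·τ+0·τ²+-1/12·τ³=-633/256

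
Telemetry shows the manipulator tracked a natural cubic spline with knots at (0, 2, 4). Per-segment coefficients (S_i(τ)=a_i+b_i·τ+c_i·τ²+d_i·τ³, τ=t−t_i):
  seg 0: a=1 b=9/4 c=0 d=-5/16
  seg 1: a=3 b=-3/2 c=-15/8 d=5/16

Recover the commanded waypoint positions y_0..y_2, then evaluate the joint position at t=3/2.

y_0=1 y_1=3 y_2=-5
S(3/2) = 425/128

y_0 = S_0(0) = a_0 = 1
y_1 = S_1(0) = a_1 = 3
y_2 = S_1(2) = -5
t_q=3/2 is in segment 0 (τ=3/2); S_0(τ)=425/128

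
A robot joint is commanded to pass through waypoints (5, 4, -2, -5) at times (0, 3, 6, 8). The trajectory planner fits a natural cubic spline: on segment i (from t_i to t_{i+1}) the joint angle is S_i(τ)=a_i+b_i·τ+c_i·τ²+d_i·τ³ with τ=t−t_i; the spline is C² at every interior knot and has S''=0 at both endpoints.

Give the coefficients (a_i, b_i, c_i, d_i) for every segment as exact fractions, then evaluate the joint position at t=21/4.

Δ: Δ0=-1/3, Δ1=-2, Δ2=-3/2
row 1: diag=12, rhs=-10; c'=1/4, d'=-5/6
row 2: denom=10−3·1/4=37/4; d'=(3−3·-5/6)/(37/4)=22/37
back: M2=22/37
back: M1=-5/6−1/4·22/37=-109/111
M: M0=0, M1=-109/111, M2=22/37, M3=0
seg 0: a=5, c=M0/2=0, d=(M1−M0)/(6·3)=-109/1998, b=Δ0−h0·(2M0+M1)/6=35/222
seg 1: a=4, c=M1/2=-109/222, d=(M2−M1)/(6·3)=175/1998, b=Δ1−h1·(2M1+M2)/6=-146/111
seg 2: a=-2, c=M2/2=11/37, d=(M3−M2)/(6·2)=-11/222, b=Δ2−h2·(2M2+M3)/6=-421/222
t_q=21/4 → seg 1, τ=9/4; S=4+-146/111·τ+-109/222·τ²+175/1998·τ³=-2119/4736

  seg 0: a=5 b=35/222 c=0 d=-109/1998
  seg 1: a=4 b=-146/111 c=-109/222 d=175/1998
  seg 2: a=-2 b=-421/222 c=11/37 d=-11/222
S(21/4) = -2119/4736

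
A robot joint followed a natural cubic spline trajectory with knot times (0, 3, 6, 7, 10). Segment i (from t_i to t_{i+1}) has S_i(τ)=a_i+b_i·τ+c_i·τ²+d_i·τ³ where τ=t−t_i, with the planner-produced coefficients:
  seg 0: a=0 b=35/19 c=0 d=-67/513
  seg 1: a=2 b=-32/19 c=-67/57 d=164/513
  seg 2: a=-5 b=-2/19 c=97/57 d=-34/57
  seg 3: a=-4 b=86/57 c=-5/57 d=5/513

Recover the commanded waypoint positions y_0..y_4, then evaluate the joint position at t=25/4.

y_0 = S_0(0) = a_0 = 0
y_1 = S_1(0) = a_1 = 2
y_2 = S_2(0) = a_2 = -5
y_3 = S_3(0) = a_3 = -4
y_4 = S_3(3) = 0
t_q=25/4 is in segment 2 (τ=1/4); S_2(τ)=-2997/608

y_0=0 y_1=2 y_2=-5 y_3=-4 y_4=0
S(25/4) = -2997/608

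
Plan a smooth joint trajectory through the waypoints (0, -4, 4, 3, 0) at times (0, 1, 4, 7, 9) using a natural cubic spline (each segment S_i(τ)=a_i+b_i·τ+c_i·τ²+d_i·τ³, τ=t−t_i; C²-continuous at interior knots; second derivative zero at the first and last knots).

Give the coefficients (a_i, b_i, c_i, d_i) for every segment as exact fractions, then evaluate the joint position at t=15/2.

  seg 0: a=0 b=-8023/1596 c=0 d=1639/1596
  seg 1: a=-4 b=-1553/798 c=1639/532 d=-821/1596
  seg 2: a=4 b=4229/1596 c=-206/133 d=295/1596
  seg 3: a=3 b=-1319/798 c=61/532 d=-61/3192
S(15/2) = 2675/1216

Δ: Δ0=-4, Δ1=8/3, Δ2=-1/3, Δ3=-3/2
row 1: diag=8, rhs=40; c'=3/8, d'=5
row 2: denom=12−3·3/8=87/8; d'=(-18−3·5)/(87/8)=-88/29
row 3: denom=10−3·8/29=266/29; d'=(-7−3·-88/29)/(266/29)=61/266
back: M3=61/266
back: M2=-88/29−8/29·61/266=-412/133
back: M1=5−3/8·-412/133=1639/266
M: M0=0, M1=1639/266, M2=-412/133, M3=61/266, M4=0
seg 0: a=0, c=M0/2=0, d=(M1−M0)/(6·1)=1639/1596, b=Δ0−h0·(2M0+M1)/6=-8023/1596
seg 1: a=-4, c=M1/2=1639/532, d=(M2−M1)/(6·3)=-821/1596, b=Δ1−h1·(2M1+M2)/6=-1553/798
seg 2: a=4, c=M2/2=-206/133, d=(M3−M2)/(6·3)=295/1596, b=Δ2−h2·(2M2+M3)/6=4229/1596
seg 3: a=3, c=M3/2=61/532, d=(M4−M3)/(6·2)=-61/3192, b=Δ3−h3·(2M3+M4)/6=-1319/798
t_q=15/2 → seg 3, τ=1/2; S=3+-1319/798·τ+61/532·τ²+-61/3192·τ³=2675/1216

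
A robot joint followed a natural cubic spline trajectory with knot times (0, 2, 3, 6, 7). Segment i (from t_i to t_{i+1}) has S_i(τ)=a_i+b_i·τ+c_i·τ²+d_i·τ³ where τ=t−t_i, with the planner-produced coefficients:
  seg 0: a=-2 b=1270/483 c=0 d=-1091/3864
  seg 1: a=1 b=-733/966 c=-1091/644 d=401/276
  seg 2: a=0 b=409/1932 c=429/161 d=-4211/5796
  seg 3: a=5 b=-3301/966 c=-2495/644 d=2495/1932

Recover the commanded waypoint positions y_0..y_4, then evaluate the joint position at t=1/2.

y_0 = S_0(0) = a_0 = -2
y_1 = S_1(0) = a_1 = 1
y_2 = S_2(0) = a_2 = 0
y_3 = S_3(0) = a_3 = 5
y_4 = S_3(1) = -1
t_q=1/2 is in segment 0 (τ=1/2); S_0(τ)=-7425/10304

y_0=-2 y_1=1 y_2=0 y_3=5 y_4=-1
S(1/2) = -7425/10304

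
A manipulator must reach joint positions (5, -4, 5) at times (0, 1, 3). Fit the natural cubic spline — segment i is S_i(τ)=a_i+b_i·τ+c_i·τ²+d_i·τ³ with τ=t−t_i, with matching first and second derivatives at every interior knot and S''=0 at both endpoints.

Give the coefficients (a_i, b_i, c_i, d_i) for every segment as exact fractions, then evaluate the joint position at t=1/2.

  seg 0: a=5 b=-45/4 c=0 d=9/4
  seg 1: a=-4 b=-9/2 c=27/4 d=-9/8
S(1/2) = -11/32

Δ: Δ0=-9, Δ1=9/2
row 1: diag=6, rhs=81; c'=1/3, d'=27/2
back: M1=27/2
M: M0=0, M1=27/2, M2=0
seg 0: a=5, c=M0/2=0, d=(M1−M0)/(6·1)=9/4, b=Δ0−h0·(2M0+M1)/6=-45/4
seg 1: a=-4, c=M1/2=27/4, d=(M2−M1)/(6·2)=-9/8, b=Δ1−h1·(2M1+M2)/6=-9/2
t_q=1/2 → seg 0, τ=1/2; S=5+-45/4·τ+0·τ²+9/4·τ³=-11/32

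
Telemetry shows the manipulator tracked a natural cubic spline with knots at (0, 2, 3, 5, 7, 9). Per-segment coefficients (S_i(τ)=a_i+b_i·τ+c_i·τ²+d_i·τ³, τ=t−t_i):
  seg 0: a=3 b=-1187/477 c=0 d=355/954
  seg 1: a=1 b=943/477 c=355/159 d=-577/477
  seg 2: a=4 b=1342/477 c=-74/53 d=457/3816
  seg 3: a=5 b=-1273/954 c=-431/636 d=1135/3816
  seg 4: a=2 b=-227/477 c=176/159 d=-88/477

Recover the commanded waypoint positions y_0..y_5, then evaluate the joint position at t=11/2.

y_0 = S_0(0) = a_0 = 3
y_1 = S_1(0) = a_1 = 1
y_2 = S_2(0) = a_2 = 4
y_3 = S_3(0) = a_3 = 5
y_4 = S_4(0) = a_4 = 2
y_5 = S_4(2) = 4
t_q=11/2 is in segment 3 (τ=1/2); S_3(τ)=42745/10176

y_0=3 y_1=1 y_2=4 y_3=5 y_4=2 y_5=4
S(11/2) = 42745/10176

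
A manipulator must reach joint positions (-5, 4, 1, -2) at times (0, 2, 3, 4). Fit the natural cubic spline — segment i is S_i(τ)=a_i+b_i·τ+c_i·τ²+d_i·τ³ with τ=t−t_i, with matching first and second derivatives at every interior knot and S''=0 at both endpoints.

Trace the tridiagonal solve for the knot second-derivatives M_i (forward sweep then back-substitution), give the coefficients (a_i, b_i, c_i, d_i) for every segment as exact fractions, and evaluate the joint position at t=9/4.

  seg 0: a=-5 b=327/46 c=0 d=-15/23
  seg 1: a=4 b=-33/46 c=-90/23 d=75/46
  seg 2: a=1 b=-84/23 c=45/46 d=-15/46
S(9/4) = 461/128

Δ: Δ0=9/2, Δ1=-3, Δ2=-3
row 1: diag=6, rhs=-45; c'=1/6, d'=-15/2
row 2: denom=4−1·1/6=23/6; d'=(0−1·-15/2)/(23/6)=45/23
back: M2=45/23
back: M1=-15/2−1/6·45/23=-180/23
M: M0=0, M1=-180/23, M2=45/23, M3=0
seg 0: a=-5, c=M0/2=0, d=(M1−M0)/(6·2)=-15/23, b=Δ0−h0·(2M0+M1)/6=327/46
seg 1: a=4, c=M1/2=-90/23, d=(M2−M1)/(6·1)=75/46, b=Δ1−h1·(2M1+M2)/6=-33/46
seg 2: a=1, c=M2/2=45/46, d=(M3−M2)/(6·1)=-15/46, b=Δ2−h2·(2M2+M3)/6=-84/23
t_q=9/4 → seg 1, τ=1/4; S=4+-33/46·τ+-90/23·τ²+75/46·τ³=461/128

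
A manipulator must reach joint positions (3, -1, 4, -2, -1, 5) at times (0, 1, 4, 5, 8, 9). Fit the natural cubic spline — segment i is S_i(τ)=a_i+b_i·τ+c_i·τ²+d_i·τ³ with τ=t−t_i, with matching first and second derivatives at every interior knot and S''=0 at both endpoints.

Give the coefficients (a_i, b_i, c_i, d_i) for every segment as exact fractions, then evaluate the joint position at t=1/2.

Δ: Δ0=-4, Δ1=5/3, Δ2=-6, Δ3=1/3, Δ4=6
row 1: diag=8, rhs=34; c'=3/8, d'=17/4
row 2: denom=8−3·3/8=55/8; d'=(-46−3·17/4)/(55/8)=-94/11
row 3: denom=8−1·8/55=432/55; d'=(38−1·-94/11)/(432/55)=160/27
row 4: denom=8−3·55/144=329/48; d'=(34−3·160/27)/(329/48)=2336/987
back: M4=2336/987
back: M3=160/27−55/144·2336/987=14870/2961
back: M2=-94/11−8/55·14870/2961=-27466/2961
back: M1=17/4−3/8·-27466/2961=7628/987
M: M0=0, M1=7628/987, M2=-27466/2961, M3=14870/2961, M4=2336/987, M5=0
seg 0: a=3, c=M0/2=0, d=(M1−M0)/(6·1)=3814/2961, b=Δ0−h0·(2M0+M1)/6=-15658/2961
seg 1: a=-1, c=M1/2=3814/987, d=(M2−M1)/(6·3)=-25175/26649, b=Δ1−h1·(2M1+M2)/6=-4216/2961
seg 2: a=4, c=M2/2=-13733/2961, d=(M3−M2)/(6·1)=112/47, b=Δ2−h2·(2M2+M3)/6=-11089/2961
seg 3: a=-2, c=M3/2=7435/2961, d=(M4−M3)/(6·3)=-3931/26649, b=Δ3−h3·(2M3+M4)/6=-17387/2961
seg 4: a=-1, c=M4/2=1168/987, d=(M5−M4)/(6·1)=-1168/2961, b=Δ4−h4·(2M4+M5)/6=15430/2961
t_q=1/2 → seg 0, τ=1/2; S=3+-15658/2961·τ+0·τ²+3814/2961·τ³=2041/3948

  seg 0: a=3 b=-15658/2961 c=0 d=3814/2961
  seg 1: a=-1 b=-4216/2961 c=3814/987 d=-25175/26649
  seg 2: a=4 b=-11089/2961 c=-13733/2961 d=112/47
  seg 3: a=-2 b=-17387/2961 c=7435/2961 d=-3931/26649
  seg 4: a=-1 b=15430/2961 c=1168/987 d=-1168/2961
S(1/2) = 2041/3948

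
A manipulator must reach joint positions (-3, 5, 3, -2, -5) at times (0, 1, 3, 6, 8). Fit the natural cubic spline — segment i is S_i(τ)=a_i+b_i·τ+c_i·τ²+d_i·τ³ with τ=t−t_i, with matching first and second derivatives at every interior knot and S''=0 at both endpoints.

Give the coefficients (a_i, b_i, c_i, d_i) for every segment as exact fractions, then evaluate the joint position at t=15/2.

  seg 0: a=-3 b=7279/759 c=0 d=-1207/759
  seg 1: a=5 b=3658/759 c=-1207/253 d=2825/3036
  seg 2: a=3 b=-2351/759 c=411/506 d=-509/4554
  seg 3: a=-2 b=-1885/1518 c=-49/253 d=49/1518
S(15/2) = -16959/4048

Δ: Δ0=8, Δ1=-1, Δ2=-5/3, Δ3=-3/2
row 1: diag=6, rhs=-54; c'=1/3, d'=-9
row 2: denom=10−2·1/3=28/3; d'=(-4−2·-9)/(28/3)=3/2
row 3: denom=10−3·9/28=253/28; d'=(1−3·3/2)/(253/28)=-98/253
back: M3=-98/253
back: M2=3/2−9/28·-98/253=411/253
back: M1=-9−1/3·411/253=-2414/253
M: M0=0, M1=-2414/253, M2=411/253, M3=-98/253, M4=0
seg 0: a=-3, c=M0/2=0, d=(M1−M0)/(6·1)=-1207/759, b=Δ0−h0·(2M0+M1)/6=7279/759
seg 1: a=5, c=M1/2=-1207/253, d=(M2−M1)/(6·2)=2825/3036, b=Δ1−h1·(2M1+M2)/6=3658/759
seg 2: a=3, c=M2/2=411/506, d=(M3−M2)/(6·3)=-509/4554, b=Δ2−h2·(2M2+M3)/6=-2351/759
seg 3: a=-2, c=M3/2=-49/253, d=(M4−M3)/(6·2)=49/1518, b=Δ3−h3·(2M3+M4)/6=-1885/1518
t_q=15/2 → seg 3, τ=3/2; S=-2+-1885/1518·τ+-49/253·τ²+49/1518·τ³=-16959/4048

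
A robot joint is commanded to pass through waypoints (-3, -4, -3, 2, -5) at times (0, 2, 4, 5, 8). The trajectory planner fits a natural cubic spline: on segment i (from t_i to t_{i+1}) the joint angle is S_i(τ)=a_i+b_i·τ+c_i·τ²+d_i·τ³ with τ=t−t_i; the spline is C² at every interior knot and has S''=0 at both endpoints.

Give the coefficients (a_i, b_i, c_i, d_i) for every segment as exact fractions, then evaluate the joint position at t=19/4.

Δ: Δ0=-1/2, Δ1=1/2, Δ2=5, Δ3=-7/3
row 1: diag=8, rhs=6; c'=1/4, d'=3/4
row 2: denom=6−2·1/4=11/2; d'=(27−2·3/4)/(11/2)=51/11
row 3: denom=8−1·2/11=86/11; d'=(-44−1·51/11)/(86/11)=-535/86
back: M3=-535/86
back: M2=51/11−2/11·-535/86=248/43
back: M1=3/4−1/4·248/43=-119/172
M: M0=0, M1=-119/172, M2=248/43, M3=-535/86, M4=0
seg 0: a=-3, c=M0/2=0, d=(M1−M0)/(6·2)=-119/2064, b=Δ0−h0·(2M0+M1)/6=-139/516
seg 1: a=-4, c=M1/2=-119/344, d=(M2−M1)/(6·2)=1111/2064, b=Δ1−h1·(2M1+M2)/6=-124/129
seg 2: a=-3, c=M2/2=124/43, d=(M3−M2)/(6·1)=-1031/516, b=Δ2−h2·(2M2+M3)/6=2123/516
seg 3: a=2, c=M3/2=-535/172, d=(M4−M3)/(6·3)=535/1548, b=Δ3−h3·(2M3+M4)/6=1003/258
t_q=19/4 → seg 2, τ=3/4; S=-3+2123/516·τ+124/43·τ²+-1031/516·τ³=9521/11008

  seg 0: a=-3 b=-139/516 c=0 d=-119/2064
  seg 1: a=-4 b=-124/129 c=-119/344 d=1111/2064
  seg 2: a=-3 b=2123/516 c=124/43 d=-1031/516
  seg 3: a=2 b=1003/258 c=-535/172 d=535/1548
S(19/4) = 9521/11008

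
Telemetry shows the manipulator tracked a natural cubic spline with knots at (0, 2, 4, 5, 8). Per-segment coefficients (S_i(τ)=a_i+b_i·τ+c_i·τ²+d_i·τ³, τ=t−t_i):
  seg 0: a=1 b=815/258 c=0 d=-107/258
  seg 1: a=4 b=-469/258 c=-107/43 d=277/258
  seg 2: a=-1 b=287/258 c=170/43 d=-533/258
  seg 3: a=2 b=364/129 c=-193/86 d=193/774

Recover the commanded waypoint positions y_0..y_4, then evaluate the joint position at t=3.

y_0 = S_0(0) = a_0 = 1
y_1 = S_1(0) = a_1 = 4
y_2 = S_2(0) = a_2 = -1
y_3 = S_3(0) = a_3 = 2
y_4 = S_3(3) = -3
t_q=3 is in segment 1 (τ=1); S_1(τ)=33/43

y_0=1 y_1=4 y_2=-1 y_3=2 y_4=-3
S(3) = 33/43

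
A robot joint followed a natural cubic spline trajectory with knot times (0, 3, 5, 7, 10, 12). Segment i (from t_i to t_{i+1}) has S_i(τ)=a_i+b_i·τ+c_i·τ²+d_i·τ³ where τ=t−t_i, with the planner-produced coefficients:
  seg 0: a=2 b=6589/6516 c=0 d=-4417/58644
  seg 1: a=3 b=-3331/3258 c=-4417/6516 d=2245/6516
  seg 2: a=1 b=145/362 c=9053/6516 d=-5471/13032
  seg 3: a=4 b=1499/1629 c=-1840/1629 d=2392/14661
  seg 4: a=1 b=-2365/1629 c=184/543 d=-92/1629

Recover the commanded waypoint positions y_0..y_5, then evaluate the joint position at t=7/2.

y_0 = S_0(0) = a_0 = 2
y_1 = S_1(0) = a_1 = 3
y_2 = S_2(0) = a_2 = 1
y_3 = S_3(0) = a_3 = 4
y_4 = S_4(0) = a_4 = 1
y_5 = S_4(2) = -1
t_q=7/2 is in segment 1 (τ=1/2); S_1(τ)=13683/5792

y_0=2 y_1=3 y_2=1 y_3=4 y_4=1 y_5=-1
S(7/2) = 13683/5792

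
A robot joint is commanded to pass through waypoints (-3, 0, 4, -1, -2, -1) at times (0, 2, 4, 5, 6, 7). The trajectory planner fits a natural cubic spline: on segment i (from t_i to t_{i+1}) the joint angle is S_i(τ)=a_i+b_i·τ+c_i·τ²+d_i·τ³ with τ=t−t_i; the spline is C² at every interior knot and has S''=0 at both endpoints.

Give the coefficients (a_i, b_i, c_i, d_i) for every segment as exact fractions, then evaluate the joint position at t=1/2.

Δ: Δ0=3/2, Δ1=2, Δ2=-5, Δ3=-1, Δ4=1
row 1: diag=8, rhs=3; c'=1/4, d'=3/8
row 2: denom=6−2·1/4=11/2; d'=(-42−2·3/8)/(11/2)=-171/22
row 3: denom=4−1·2/11=42/11; d'=(24−1·-171/22)/(42/11)=233/28
row 4: denom=4−1·11/42=157/42; d'=(12−1·233/28)/(157/42)=309/314
back: M4=309/314
back: M3=233/28−11/42·309/314=1266/157
back: M2=-171/22−2/11·1266/157=-2901/314
back: M1=3/8−1/4·-2901/314=843/314
M: M0=0, M1=843/314, M2=-2901/314, M3=1266/157, M4=309/314, M5=0
seg 0: a=-3, c=M0/2=0, d=(M1−M0)/(6·2)=281/1256, b=Δ0−h0·(2M0+M1)/6=95/157
seg 1: a=0, c=M1/2=843/628, d=(M2−M1)/(6·2)=-156/157, b=Δ1−h1·(2M1+M2)/6=1033/314
seg 2: a=4, c=M2/2=-2901/628, d=(M3−M2)/(6·1)=1811/628, b=Δ2−h2·(2M2+M3)/6=-1025/314
seg 3: a=-1, c=M3/2=633/157, d=(M4−M3)/(6·1)=-741/628, b=Δ3−h3·(2M3+M4)/6=-2419/628
seg 4: a=-2, c=M4/2=309/628, d=(M5−M4)/(6·1)=-103/628, b=Δ4−h4·(2M4+M5)/6=211/314
t_q=1/2 → seg 0, τ=1/2; S=-3+95/157·τ+0·τ²+281/1256·τ³=-26823/10048

  seg 0: a=-3 b=95/157 c=0 d=281/1256
  seg 1: a=0 b=1033/314 c=843/628 d=-156/157
  seg 2: a=4 b=-1025/314 c=-2901/628 d=1811/628
  seg 3: a=-1 b=-2419/628 c=633/157 d=-741/628
  seg 4: a=-2 b=211/314 c=309/628 d=-103/628
S(1/2) = -26823/10048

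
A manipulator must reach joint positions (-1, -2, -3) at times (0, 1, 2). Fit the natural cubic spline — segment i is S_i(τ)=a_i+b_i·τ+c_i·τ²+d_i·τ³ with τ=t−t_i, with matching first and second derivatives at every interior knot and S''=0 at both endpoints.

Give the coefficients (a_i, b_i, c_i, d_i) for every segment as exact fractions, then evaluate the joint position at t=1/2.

  seg 0: a=-1 b=-1 c=0 d=0
  seg 1: a=-2 b=-1 c=0 d=0
S(1/2) = -3/2

Δ: Δ0=-1, Δ1=-1
row 1: diag=4, rhs=0; c'=1/4, d'=0
back: M1=0
M: M0=0, M1=0, M2=0
seg 0: a=-1, c=M0/2=0, d=(M1−M0)/(6·1)=0, b=Δ0−h0·(2M0+M1)/6=-1
seg 1: a=-2, c=M1/2=0, d=(M2−M1)/(6·1)=0, b=Δ1−h1·(2M1+M2)/6=-1
t_q=1/2 → seg 0, τ=1/2; S=-1+-1·τ+0·τ²+0·τ³=-3/2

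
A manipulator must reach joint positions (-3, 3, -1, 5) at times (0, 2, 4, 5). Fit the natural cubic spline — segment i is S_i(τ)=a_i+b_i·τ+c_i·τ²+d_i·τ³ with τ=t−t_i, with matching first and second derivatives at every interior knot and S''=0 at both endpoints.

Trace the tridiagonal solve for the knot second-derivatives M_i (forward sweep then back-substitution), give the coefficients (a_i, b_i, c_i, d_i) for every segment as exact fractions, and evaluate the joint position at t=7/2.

Δ: Δ0=3, Δ1=-2, Δ2=6
row 1: diag=8, rhs=-30; c'=1/4, d'=-15/4
row 2: denom=6−2·1/4=11/2; d'=(48−2·-15/4)/(11/2)=111/11
back: M2=111/11
back: M1=-15/4−1/4·111/11=-69/11
M: M0=0, M1=-69/11, M2=111/11, M3=0
seg 0: a=-3, c=M0/2=0, d=(M1−M0)/(6·2)=-23/44, b=Δ0−h0·(2M0+M1)/6=56/11
seg 1: a=3, c=M1/2=-69/22, d=(M2−M1)/(6·2)=15/11, b=Δ1−h1·(2M1+M2)/6=-13/11
seg 2: a=-1, c=M2/2=111/22, d=(M3−M2)/(6·1)=-37/22, b=Δ2−h2·(2M2+M3)/6=29/11
t_q=7/2 → seg 1, τ=3/2; S=3+-13/11·τ+-69/22·τ²+15/11·τ³=-27/22

  seg 0: a=-3 b=56/11 c=0 d=-23/44
  seg 1: a=3 b=-13/11 c=-69/22 d=15/11
  seg 2: a=-1 b=29/11 c=111/22 d=-37/22
S(7/2) = -27/22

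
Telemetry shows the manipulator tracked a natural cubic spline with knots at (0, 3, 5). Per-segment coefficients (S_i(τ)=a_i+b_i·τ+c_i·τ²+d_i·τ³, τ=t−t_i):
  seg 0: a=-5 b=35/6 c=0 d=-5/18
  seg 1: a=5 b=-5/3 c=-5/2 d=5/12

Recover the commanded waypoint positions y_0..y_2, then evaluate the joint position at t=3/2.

y_0=-5 y_1=5 y_2=-5
S(3/2) = 45/16

y_0 = S_0(0) = a_0 = -5
y_1 = S_1(0) = a_1 = 5
y_2 = S_1(2) = -5
t_q=3/2 is in segment 0 (τ=3/2); S_0(τ)=45/16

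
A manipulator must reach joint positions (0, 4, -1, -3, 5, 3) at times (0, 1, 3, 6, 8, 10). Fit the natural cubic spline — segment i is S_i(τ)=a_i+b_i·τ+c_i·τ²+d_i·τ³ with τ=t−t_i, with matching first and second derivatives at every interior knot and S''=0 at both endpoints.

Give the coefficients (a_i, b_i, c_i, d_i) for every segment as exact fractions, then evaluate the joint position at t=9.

Δ: Δ0=4, Δ1=-5/2, Δ2=-2/3, Δ3=4, Δ4=-1
row 1: diag=6, rhs=-39; c'=1/3, d'=-13/2
row 2: denom=10−2·1/3=28/3; d'=(11−2·-13/2)/(28/3)=18/7
row 3: denom=10−3·9/28=253/28; d'=(28−3·18/7)/(253/28)=568/253
row 4: denom=8−2·56/253=1912/253; d'=(-30−2·568/253)/(1912/253)=-4363/956
back: M4=-4363/956
back: M3=568/253−56/253·-4363/956=778/239
back: M2=18/7−9/28·778/239=729/478
back: M1=-13/2−1/3·729/478=-1675/239
M: M0=0, M1=-1675/239, M2=729/478, M3=778/239, M4=-4363/956, M5=0
seg 0: a=0, c=M0/2=0, d=(M1−M0)/(6·1)=-1675/1434, b=Δ0−h0·(2M0+M1)/6=7411/1434
seg 1: a=4, c=M1/2=-1675/478, d=(M2−M1)/(6·2)=4079/5736, b=Δ1−h1·(2M1+M2)/6=1193/717
seg 2: a=-1, c=M2/2=729/956, d=(M3−M2)/(6·3)=827/8604, b=Δ2−h2·(2M2+M3)/6=-5477/1434
seg 3: a=-3, c=M3/2=389/239, d=(M4−M3)/(6·2)=-7475/11472, b=Δ3−h3·(2M3+M4)/6=9611/2868
seg 4: a=5, c=M4/2=-4363/1912, d=(M5−M4)/(6·2)=4363/11472, b=Δ4−h4·(2M4+M5)/6=2929/1434
t_q=9 → seg 4, τ=1; S=5+2929/1434·τ+-4363/1912·τ²+4363/11472·τ³=19659/3824

  seg 0: a=0 b=7411/1434 c=0 d=-1675/1434
  seg 1: a=4 b=1193/717 c=-1675/478 d=4079/5736
  seg 2: a=-1 b=-5477/1434 c=729/956 d=827/8604
  seg 3: a=-3 b=9611/2868 c=389/239 d=-7475/11472
  seg 4: a=5 b=2929/1434 c=-4363/1912 d=4363/11472
S(9) = 19659/3824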